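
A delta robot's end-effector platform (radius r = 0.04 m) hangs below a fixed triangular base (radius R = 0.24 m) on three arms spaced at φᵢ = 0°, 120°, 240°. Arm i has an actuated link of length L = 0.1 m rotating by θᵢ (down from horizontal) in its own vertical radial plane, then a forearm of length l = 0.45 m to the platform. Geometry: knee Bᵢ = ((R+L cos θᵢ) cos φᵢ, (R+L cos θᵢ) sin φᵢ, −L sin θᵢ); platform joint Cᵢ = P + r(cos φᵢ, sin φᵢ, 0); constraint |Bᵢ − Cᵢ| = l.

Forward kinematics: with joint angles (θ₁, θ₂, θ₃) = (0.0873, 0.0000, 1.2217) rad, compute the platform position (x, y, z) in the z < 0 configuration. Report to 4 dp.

φ1=0.0°: virtual centre (0.2996, 0.0000, -0.0087), radius l
S2 = (0.3000·cos120.0°, 0.3000·sin120.0°, 0.0000) = (-0.1500, 0.2598, 0.0000)
φ3=240.0°: virtual centre (-0.1171, -0.2028, -0.0940), radius l
subtract pairs → two planes through P
plane₁₂: -0.8992x+0.5196y+0.0174z = 0.0002
det = 0.7979;  x = 0.0170+-0.1022z,  y = 0.0296+-0.2104z
into |P−S₁|² = l²: 1.0547z² + 0.0627z + -0.1217 = 0;  Δ = 0.5172;  z = -0.3707 or 0.3112 → z<0 root = -0.3707
x = 0.0548, y = 0.1076

(0.0548, 0.1076, -0.3707)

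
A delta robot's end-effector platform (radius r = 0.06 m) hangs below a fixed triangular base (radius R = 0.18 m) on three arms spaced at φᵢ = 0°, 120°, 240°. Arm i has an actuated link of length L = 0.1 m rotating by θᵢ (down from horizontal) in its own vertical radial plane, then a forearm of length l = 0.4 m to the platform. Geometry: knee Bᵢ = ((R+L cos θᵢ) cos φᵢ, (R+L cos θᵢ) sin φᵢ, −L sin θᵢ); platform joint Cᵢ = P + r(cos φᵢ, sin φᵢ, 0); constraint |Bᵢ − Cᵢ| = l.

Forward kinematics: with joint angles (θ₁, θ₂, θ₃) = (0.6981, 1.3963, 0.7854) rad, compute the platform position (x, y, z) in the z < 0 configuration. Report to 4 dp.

O1 = (0.1966·cos0.0°, 0.1966·sin0.0°, -0.0643) = (0.1966, 0.0000, -0.0643)
φ2=120.0°: virtual centre (-0.0687, 0.1190, -0.0985), radius l
arm 3 at φ=240.0°: e+L cos θ3 = 0.1907;  O3 = (-0.0954, -0.1652, -0.0707)
subtract pairs → two planes through P
linear system: -0.5306x+0.2379y = -0.0142−-0.0684z; -0.5839x+-0.3303y = -0.0014−-0.0129z
det = 0.3142;  x = 0.0160+-0.0817z,  y = -0.0240+0.1054z
sphere 1 gives Az²+Bz+C=0 with A=1.0178, B=0.1530, C=-0.1227;  B²−4AC=0.5228;  roots -0.4304, 0.2801;  negative root z = -0.4304
x = 0.0512, y = -0.0694

(0.0512, -0.0694, -0.4304)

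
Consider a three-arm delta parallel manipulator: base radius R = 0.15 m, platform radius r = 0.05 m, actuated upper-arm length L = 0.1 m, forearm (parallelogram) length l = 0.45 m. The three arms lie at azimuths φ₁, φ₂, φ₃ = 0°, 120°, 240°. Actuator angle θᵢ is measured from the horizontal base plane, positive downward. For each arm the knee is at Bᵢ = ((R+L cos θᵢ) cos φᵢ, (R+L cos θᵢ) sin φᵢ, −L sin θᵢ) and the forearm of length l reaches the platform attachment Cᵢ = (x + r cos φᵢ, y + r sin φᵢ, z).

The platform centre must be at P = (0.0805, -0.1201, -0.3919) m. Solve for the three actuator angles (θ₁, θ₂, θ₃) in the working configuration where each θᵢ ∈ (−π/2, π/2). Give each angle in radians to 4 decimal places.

θ₁ = -0.2626, θ₂ = 0.7850, θ₃ = -0.1747

rotate P by −φ1: (0.0805, -0.1201, -0.3919)
  A=0.0195, B=-0.3919, C=(l²−L²−A²−y'²−z²)/(2L)=0.1206
  γ=atan2(-0.3919,0.0195)=-1.5211;  ψ=arccos(0.3072)=1.2585;  θ1=γ+ψ≈-0.2626
rotate P by −φ2: (-0.1443, -0.0097, -0.3919)
  A cos θ + B sin θ = C:  0.2443·cos θ + -0.3919·sin θ = -0.1042
  γ=atan2(-0.3919,0.2443)=-1.0134;  ψ=arccos(-0.2257)=1.7984;  θ2=γ+ψ≈0.7850
arm 3 (φ=240.0°): x'=0.0638, y'=0.1298
  A=0.0362, B=-0.3919, C=(l²−L²−A²−y'²−z²)/(2L)=0.1038
  √(A²+B²)=0.3936;  θ3 = -1.4786+1.3039 ≈ -0.1747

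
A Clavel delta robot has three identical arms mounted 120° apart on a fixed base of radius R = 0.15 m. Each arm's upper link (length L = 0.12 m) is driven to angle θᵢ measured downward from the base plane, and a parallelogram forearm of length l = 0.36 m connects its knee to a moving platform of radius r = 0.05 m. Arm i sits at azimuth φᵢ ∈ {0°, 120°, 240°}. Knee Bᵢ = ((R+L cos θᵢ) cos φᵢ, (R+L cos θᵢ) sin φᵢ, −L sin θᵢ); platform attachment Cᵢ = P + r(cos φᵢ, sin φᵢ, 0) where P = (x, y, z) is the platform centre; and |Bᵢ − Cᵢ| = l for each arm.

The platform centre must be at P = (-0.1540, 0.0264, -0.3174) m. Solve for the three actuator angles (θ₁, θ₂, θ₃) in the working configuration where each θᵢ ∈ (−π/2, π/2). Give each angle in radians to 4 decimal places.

arm 1 (φ=0.0°): x'=-0.1540, y'=0.0264
  A cos θ + B sin θ = C:  0.2540·cos θ + -0.3174·sin θ = -0.2115
  √(A²+B²)=0.4065;  θ1 = -0.8959+2.1179 ≈ 1.2220
rotate P by −φ2: (0.0999, 0.1202, -0.3174)
  A cos θ + B sin θ = C:  0.0001·cos θ + -0.3174·sin θ = 0.0001
  θ2 = atan2(B,A) + arccos(C/0.3174) = 0.0002
rotate P by −φ3: (0.0541, -0.1466, -0.3174)
  A cos θ + B sin θ = C:  0.0459·cos θ + -0.3174·sin θ = -0.0380
  γ=atan2(-0.3174,0.0459)=-1.4273;  ψ=arccos(-0.1186)=1.6897;  θ3=γ+ψ≈0.2624

θ₁ = 1.2220, θ₂ = 0.0002, θ₃ = 0.2624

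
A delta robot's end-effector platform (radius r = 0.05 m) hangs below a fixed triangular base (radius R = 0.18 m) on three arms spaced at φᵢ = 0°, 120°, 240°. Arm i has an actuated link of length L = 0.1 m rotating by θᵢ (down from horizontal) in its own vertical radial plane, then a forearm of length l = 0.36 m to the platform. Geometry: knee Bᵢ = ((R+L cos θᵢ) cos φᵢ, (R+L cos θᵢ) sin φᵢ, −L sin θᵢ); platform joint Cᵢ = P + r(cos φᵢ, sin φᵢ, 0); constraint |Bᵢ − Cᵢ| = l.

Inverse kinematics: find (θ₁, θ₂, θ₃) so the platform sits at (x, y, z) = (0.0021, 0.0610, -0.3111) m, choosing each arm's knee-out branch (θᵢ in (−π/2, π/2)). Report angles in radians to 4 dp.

θ₁ = 0.3494, θ₂ = -0.0001, θ₃ = 0.6981

rotate P by −φ1: (0.0021, 0.0610, -0.3111)
  A cos θ + B sin θ = C:  0.1279·cos θ + -0.3111·sin θ = 0.0137
  √(A²+B²)=0.3364;  θ1 = -1.1807+1.5301 ≈ 0.3494
arm 2 (φ=120.0°): x'=0.0518, y'=-0.0323
  A cos θ + B sin θ = C:  0.0782·cos θ + -0.3111·sin θ = 0.0783
  √(A²+B²)=0.3208;  θ2 = -1.3245+1.3243 ≈ -0.0001
φ3=240.0° → target in arm frame (-0.0539, -0.0287)
  A cos θ + B sin θ = C:  0.1839·cos θ + -0.3111·sin θ = -0.0591
  γ=atan2(-0.3111,0.1839)=-1.0370;  ψ=arccos(-0.1635)=1.7350;  θ3=γ+ψ≈0.6981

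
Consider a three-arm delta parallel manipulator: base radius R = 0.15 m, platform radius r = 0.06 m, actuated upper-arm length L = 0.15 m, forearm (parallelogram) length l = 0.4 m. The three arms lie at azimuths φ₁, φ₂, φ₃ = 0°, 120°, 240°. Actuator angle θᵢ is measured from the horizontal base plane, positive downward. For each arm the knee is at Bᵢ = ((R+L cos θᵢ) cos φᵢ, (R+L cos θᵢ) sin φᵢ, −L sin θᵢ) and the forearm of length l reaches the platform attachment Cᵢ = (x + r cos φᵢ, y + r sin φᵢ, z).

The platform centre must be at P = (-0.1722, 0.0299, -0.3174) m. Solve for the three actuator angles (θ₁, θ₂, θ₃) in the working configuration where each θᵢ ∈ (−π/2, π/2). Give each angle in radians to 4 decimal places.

θ₁ = 0.9600, θ₂ = -0.2618, θ₃ = -0.0001

arm 1 (φ=0.0°): x'=-0.1722, y'=0.0299
  A=0.2622, B=-0.3174, C=(l²−L²−A²−y'²−z²)/(2L)=-0.1096
  √(A²+B²)=0.4117;  θ1 = -0.8803+1.8403 ≈ 0.9600
rotate P by −φ2: (0.1120, 0.1342, -0.3174)
  A=-0.0220, B=-0.3174, C=(l²−L²−A²−y'²−z²)/(2L)=0.0609
  θ2 = atan2(B,A) + arccos(C/0.3182) = -0.2618
φ3=240.0° → target in arm frame (0.0602, -0.1641)
  e−x'=0.0298;  (l²−L²−(e−x')²−y'²−z²)/2L = 0.0298
  θ3 = atan2(B,A) + arccos(C/0.3188) = -0.0001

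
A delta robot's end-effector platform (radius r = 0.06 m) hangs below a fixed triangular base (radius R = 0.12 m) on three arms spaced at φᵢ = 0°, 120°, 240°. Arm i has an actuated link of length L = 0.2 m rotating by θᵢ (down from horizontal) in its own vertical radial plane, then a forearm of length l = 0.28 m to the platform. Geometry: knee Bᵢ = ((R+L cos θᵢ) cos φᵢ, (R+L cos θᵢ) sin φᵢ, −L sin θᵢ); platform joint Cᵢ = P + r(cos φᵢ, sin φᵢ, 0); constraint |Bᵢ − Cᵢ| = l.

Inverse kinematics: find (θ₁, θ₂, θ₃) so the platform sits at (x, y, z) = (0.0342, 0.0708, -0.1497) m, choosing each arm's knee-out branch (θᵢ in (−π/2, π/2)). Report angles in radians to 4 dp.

φ1=0.0° → target in arm frame (0.0342, 0.0708)
  A cos θ + B sin θ = C:  0.0258·cos θ + -0.1497·sin θ = 0.0258
  √(A²+B²)=0.1519;  θ1 = -1.4001+1.4003 ≈ 0.0001
arm 2 (φ=120.0°): x'=0.0442, y'=-0.0650
  A cos θ + B sin θ = C:  0.0158·cos θ + -0.1497·sin θ = 0.0288
  γ=atan2(-0.1497,0.0158)=-1.4657;  ψ=arccos(0.1912)=1.3784;  θ2=γ+ψ≈-0.0873
φ3=240.0° → target in arm frame (-0.0784, -0.0058)
  A=0.1384, B=-0.1497, C=(l²−L²−A²−y'²−z²)/(2L)=-0.0080
  θ3 = atan2(B,A) + arccos(C/0.2039) = 0.7855

θ₁ = 0.0001, θ₂ = -0.0873, θ₃ = 0.7855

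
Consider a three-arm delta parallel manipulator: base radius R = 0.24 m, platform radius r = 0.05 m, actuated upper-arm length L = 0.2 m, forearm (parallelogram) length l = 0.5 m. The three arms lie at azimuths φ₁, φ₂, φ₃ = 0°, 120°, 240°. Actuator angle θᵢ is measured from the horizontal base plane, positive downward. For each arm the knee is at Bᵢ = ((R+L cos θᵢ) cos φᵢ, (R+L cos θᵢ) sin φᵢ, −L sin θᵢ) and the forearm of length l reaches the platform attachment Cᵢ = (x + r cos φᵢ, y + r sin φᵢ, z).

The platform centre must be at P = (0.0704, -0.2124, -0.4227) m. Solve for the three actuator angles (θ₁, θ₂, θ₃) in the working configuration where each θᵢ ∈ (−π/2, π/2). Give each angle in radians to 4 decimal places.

φ1=0.0° → target in arm frame (0.0704, -0.2124)
  A=0.1196, B=-0.4227, C=(l²−L²−A²−y'²−z²)/(2L)=-0.0702
  θ1 = atan2(B,A) + arccos(C/0.4393) = 0.4363
rotate P by −φ2: (-0.2191, 0.0452, -0.4227)
  e−x'=0.4091;  (l²−L²−(e−x')²−y'²−z²)/2L = -0.3453
  θ2 = atan2(B,A) + arccos(C/0.5883) = 1.3964
φ3=240.0° → target in arm frame (0.1487, 0.1672)
  A=0.0413, B=-0.4227, C=(l²−L²−A²−y'²−z²)/(2L)=0.0042
  √(A²+B²)=0.4247;  θ3 = -1.4735+1.5609 ≈ 0.0874

θ₁ = 0.4363, θ₂ = 1.3964, θ₃ = 0.0874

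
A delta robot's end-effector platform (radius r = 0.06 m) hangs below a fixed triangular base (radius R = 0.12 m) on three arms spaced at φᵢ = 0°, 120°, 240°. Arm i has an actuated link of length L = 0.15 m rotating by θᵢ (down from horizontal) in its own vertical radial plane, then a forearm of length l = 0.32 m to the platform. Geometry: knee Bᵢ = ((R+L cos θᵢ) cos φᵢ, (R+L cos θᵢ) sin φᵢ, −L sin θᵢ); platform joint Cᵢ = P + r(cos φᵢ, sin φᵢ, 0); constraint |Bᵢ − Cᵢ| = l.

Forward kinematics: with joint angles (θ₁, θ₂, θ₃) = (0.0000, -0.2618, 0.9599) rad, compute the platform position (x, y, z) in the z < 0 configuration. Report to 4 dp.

(0.0530, 0.1438, -0.2389)

φ1=0.0°: virtual centre (0.2100, 0.0000, 0.0000), radius l
O2 = (0.2049·cos120.0°, 0.2049·sin120.0°, 0.0388) = (-0.1024, 0.1774, 0.0388)
φ3=240.0°: virtual centre (-0.0730, -0.1265, -0.1229), radius l
eliminate P² terms by subtracting sphere 1 from 2 and 3
plane₁₂: -0.6249x+0.3549y+0.0776z = -0.0006
det = 0.3589;  x = 0.0080+-0.1882z,  y = 0.0124+-0.5503z
sphere 1 gives Az²+Bz+C=0 with A=1.3382, B=0.0624, C=-0.0615;  B²−4AC=0.3328;  roots -0.2389, 0.1922;  negative root z = -0.2389
x = 0.0530, y = 0.1438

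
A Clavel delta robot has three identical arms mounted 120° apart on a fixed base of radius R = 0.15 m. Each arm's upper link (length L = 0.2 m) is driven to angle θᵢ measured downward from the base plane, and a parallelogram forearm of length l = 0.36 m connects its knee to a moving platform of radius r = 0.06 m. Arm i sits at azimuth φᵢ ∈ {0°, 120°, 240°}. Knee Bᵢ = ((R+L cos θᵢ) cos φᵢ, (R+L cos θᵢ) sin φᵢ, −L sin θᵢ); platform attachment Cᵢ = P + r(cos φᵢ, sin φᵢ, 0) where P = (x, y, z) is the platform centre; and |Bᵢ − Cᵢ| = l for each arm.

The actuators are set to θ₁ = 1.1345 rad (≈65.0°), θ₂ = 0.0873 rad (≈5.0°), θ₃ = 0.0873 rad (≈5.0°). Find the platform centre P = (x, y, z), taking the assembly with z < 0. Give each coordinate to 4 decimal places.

arm 1 at φ=0.0°: e+L cos θ1 = 0.1745;  S1 = (0.1745, 0.0000, -0.1813)
S2 = (0.2892·cos120.0°, 0.2892·sin120.0°, -0.0174) = (-0.1446, 0.2505, -0.0174)
φ3=240.0°: virtual centre (-0.1446, -0.2505, -0.0174), radius l
subtract pairs → two planes through P
[-0.6383 0.5010 0.3277]·P = 0.0206;  [-0.6383 -0.5010 0.3277]·P = 0.0206
det = 0.6395;  x = -0.0324+0.5133z,  y = 0.0000+0.0000z
sphere 1 gives Az²+Bz+C=0 with A=1.2635, B=0.1501, C=-0.0539;  B²−4AC=0.2952;  roots -0.2744, 0.1556;  negative root z = -0.2744
x = -0.1732, y = 0.0000

(-0.1732, 0.0000, -0.2744)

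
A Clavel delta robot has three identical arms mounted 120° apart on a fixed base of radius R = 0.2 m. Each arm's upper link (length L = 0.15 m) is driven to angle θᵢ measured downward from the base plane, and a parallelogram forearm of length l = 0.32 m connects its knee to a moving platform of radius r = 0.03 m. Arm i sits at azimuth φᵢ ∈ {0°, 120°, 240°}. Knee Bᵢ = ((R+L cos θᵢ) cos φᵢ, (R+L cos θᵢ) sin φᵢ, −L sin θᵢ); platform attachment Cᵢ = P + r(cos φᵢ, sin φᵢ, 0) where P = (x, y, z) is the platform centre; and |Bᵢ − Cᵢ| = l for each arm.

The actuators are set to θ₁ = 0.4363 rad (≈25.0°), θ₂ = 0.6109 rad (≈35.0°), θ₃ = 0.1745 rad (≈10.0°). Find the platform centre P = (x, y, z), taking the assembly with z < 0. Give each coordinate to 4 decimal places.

(-0.0016, -0.0248, -0.1484)

arm 1 at φ=0.0°: e+L cos θ1 = 0.3059;  S1 = (0.3059, 0.0000, -0.0634)
S2 = (0.2929·cos120.0°, 0.2929·sin120.0°, -0.0860) = (-0.1464, 0.2536, -0.0860)
arm 3 at φ=240.0°: e+L cos θ3 = 0.3177;  S3 = (-0.1589, -0.2752, -0.0260)
eliminate P² terms by subtracting sphere 1 from 2 and 3
plane₁₂: -0.9048x+0.5073y+-0.0453z = -0.0044
det = 0.9695;  x = 0.0004+0.0134z,  y = -0.0080+0.1131z
sphere 1 gives Az²+Bz+C=0 with A=1.0130, B=0.1168, C=-0.0050;  B²−4AC=0.0338;  roots -0.1484, 0.0331;  negative root z = -0.1484
x = -0.0016, y = -0.0248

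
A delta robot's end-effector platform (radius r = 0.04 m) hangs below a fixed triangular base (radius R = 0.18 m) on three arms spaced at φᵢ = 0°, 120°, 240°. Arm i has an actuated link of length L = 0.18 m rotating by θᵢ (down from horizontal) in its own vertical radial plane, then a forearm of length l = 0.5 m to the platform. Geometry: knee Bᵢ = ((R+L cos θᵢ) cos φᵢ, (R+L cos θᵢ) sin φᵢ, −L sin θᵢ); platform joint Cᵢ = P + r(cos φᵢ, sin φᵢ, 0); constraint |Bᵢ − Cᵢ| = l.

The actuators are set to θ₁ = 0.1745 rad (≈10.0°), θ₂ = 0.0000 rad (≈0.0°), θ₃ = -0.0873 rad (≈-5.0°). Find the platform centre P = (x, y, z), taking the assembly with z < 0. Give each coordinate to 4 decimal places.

φ1=0.0°: virtual centre (0.3173, 0.0000, -0.0313), radius l
φ2=120.0°: virtual centre (-0.1600, 0.2771, 0.0000), radius l
arm 3 at φ=240.0°: ρ3 = 0.3193;  O3 = (-0.1597, -0.2765, 0.0157)
eliminate P² terms by subtracting sphere 1 from 2 and 3
[-0.9545 0.5543 0.0625]·P = 0.0008;  [-0.9538 -0.5531 0.0939]·P = 0.0006
Cramer: x(z) = -0.0007+0.0820z;  y(z) = 0.0002+0.0284z
quadratic in z: (1.0075)z²+(0.0104)z+(-0.1479)=0, √Δ=0.7722 → z ∈ {-0.3884, 0.3780}; z = -0.3884 (taking z<0)
x = -0.0325, y = -0.0109

(-0.0325, -0.0109, -0.3884)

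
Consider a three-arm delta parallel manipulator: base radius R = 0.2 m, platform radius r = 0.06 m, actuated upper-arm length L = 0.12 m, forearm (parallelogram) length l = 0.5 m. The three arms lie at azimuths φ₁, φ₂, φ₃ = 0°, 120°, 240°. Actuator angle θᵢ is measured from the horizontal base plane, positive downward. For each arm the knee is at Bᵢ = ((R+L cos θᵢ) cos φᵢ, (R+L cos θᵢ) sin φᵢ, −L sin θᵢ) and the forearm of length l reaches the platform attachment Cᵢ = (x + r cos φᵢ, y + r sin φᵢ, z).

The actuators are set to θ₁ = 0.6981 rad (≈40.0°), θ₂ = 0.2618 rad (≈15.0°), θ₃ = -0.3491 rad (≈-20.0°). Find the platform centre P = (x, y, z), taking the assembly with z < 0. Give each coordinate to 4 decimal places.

(-0.1088, -0.0708, -0.4362)

arm 1 at φ=0.0°: e+L cos θ1 = 0.2319;  O1 = (0.2319, 0.0000, -0.0771)
φ2=120.0°: virtual centre (-0.1280, 0.2216, -0.0311), radius l
arm 3 at φ=240.0°: e+L cos θ3 = 0.2528;  O3 = (-0.1264, -0.2189, 0.0410)
eliminate P² terms by subtracting sphere 1 from 2 and 3
linear system: -0.7198x+0.4433y = 0.0067−0.0921z; -0.7166x+-0.4378y = 0.0058−0.2364z
det = 0.6328;  x = -0.0087+0.2293z,  y = 0.0010+0.1645z
quadratic in z: (1.0797)z²+(0.0442)z+(-0.1861)=0, √Δ=0.8977 → z ∈ {-0.4362, 0.3952}; z = -0.4362 (taking z<0)
x = -0.1088, y = -0.0708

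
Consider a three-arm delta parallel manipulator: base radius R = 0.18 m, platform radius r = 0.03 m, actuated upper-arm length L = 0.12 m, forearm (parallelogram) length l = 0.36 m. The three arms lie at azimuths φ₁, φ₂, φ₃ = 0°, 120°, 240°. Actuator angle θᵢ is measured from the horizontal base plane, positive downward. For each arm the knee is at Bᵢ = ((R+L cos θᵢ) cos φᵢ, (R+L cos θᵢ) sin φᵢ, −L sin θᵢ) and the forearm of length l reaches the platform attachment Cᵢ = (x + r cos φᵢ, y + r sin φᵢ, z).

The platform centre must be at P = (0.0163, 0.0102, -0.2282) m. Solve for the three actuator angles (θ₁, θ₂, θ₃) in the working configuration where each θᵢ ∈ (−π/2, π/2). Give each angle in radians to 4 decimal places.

φ1=0.0° → target in arm frame (0.0163, 0.0102)
  A=0.1337, B=-0.2282, C=(l²−L²−A²−y'²−z²)/(2L)=0.1881
  θ1 = atan2(B,A) + arccos(C/0.2645) = -0.2612
rotate P by −φ2: (0.0007, -0.0192, -0.2282)
  e−x'=0.1493;  (l²−L²−(e−x')²−y'²−z²)/2L = 0.1686
  γ=atan2(-0.2282,0.1493)=-0.9914;  ψ=arccos(0.6182)=0.9044;  θ2=γ+ψ≈-0.0870
arm 3 (φ=240.0°): x'=-0.0170, y'=0.0090
  A cos θ + B sin θ = C:  0.1670·cos θ + -0.2282·sin θ = 0.1465
  θ3 = atan2(B,A) + arccos(C/0.2828) = 0.0871

θ₁ = -0.2612, θ₂ = -0.0870, θ₃ = 0.0871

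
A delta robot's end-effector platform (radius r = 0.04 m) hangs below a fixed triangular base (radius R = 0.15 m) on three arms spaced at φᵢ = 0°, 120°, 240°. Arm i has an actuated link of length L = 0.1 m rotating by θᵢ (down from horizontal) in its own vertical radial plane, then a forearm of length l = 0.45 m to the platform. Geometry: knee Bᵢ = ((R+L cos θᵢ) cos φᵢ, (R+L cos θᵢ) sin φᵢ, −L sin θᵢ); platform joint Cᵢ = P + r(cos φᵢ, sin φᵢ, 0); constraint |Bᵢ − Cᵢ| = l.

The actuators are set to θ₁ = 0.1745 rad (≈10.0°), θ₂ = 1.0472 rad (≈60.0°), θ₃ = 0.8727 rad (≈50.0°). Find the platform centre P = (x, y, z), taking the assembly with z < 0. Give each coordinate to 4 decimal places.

(0.1167, -0.0241, -0.4572)

φ1=0.0°: virtual centre (0.2085, 0.0000, -0.0174), radius l
arm 2 at φ=120.0°: ρ2 = 0.1600;  S2 = (-0.0800, 0.1386, -0.0866)
S3 = (0.1743·cos240.0°, 0.1743·sin240.0°, -0.0766) = (-0.0871, -0.1509, -0.0766)
|S₂|²−|S₁|² = -0.0107;  |S₃|²−|S₁|² = -0.0075
[-0.5770 0.2771 -0.1385]·P = -0.0107;  [-0.5912 -0.3019 -0.1185]·P = -0.0075
Cramer: x(z) = 0.0157-0.2208z;  y(z) = -0.0058+0.0400z
into |P−S₁|² = l²: 1.0504z² + 0.1194z + -0.1650 = 0;  Δ = 0.7075;  z = -0.4572 or 0.3436 → z<0 root = -0.4572
x = 0.1167, y = -0.0241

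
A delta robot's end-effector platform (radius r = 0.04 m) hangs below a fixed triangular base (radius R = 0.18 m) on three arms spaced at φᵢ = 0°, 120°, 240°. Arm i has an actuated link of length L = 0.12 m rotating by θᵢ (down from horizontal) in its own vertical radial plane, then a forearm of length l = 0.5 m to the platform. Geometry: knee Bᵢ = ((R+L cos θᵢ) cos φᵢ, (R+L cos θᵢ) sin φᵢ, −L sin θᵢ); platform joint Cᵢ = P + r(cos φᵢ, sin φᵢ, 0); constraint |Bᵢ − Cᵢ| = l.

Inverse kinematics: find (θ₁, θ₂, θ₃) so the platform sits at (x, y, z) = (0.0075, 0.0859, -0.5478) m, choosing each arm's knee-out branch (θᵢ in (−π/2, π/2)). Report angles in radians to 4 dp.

θ₁ = 0.9596, θ₂ = 0.6980, θ₃ = 1.3085

rotate P by −φ1: (0.0075, 0.0859, -0.5478)
  A=0.1325, B=-0.5478, C=(l²−L²−A²−y'²−z²)/(2L)=-0.3726
  γ=atan2(-0.5478,0.1325)=-1.3335;  ψ=arccos(-0.6611)=2.2931;  θ1=γ+ψ≈0.9596
arm 2 (φ=120.0°): x'=0.0706, y'=-0.0494
  A=0.0694, B=-0.5478, C=(l²−L²−A²−y'²−z²)/(2L)=-0.2989
  γ=atan2(-0.5478,0.0694)=-1.4449;  ψ=arccos(-0.5413)=2.1428;  θ2=γ+ψ≈0.6980
rotate P by −φ3: (-0.0781, -0.0365, -0.5478)
  e−x'=0.2181;  (l²−L²−(e−x')²−y'²−z²)/2L = -0.4725
  γ=atan2(-0.5478,0.2181)=-1.1918;  ψ=arccos(-0.8013)=2.5003;  θ3=γ+ψ≈1.3085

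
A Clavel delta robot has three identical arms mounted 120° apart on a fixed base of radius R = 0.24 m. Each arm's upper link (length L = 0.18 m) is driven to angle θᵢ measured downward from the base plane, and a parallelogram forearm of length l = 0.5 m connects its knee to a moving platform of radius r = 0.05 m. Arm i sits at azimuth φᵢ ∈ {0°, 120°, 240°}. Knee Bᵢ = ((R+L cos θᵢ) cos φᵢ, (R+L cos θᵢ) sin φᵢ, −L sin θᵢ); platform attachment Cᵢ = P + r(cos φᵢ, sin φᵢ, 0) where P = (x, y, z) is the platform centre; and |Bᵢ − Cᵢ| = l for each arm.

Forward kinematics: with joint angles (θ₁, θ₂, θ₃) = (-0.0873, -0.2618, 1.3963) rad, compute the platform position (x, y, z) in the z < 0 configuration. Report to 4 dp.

(0.1098, 0.2231, -0.3489)

arm 1 at φ=0.0°: (R−r)+L cos θ1 = 0.3693;  O1 = (0.3693, 0.0000, 0.0157)
arm 2 at φ=120.0°: (R−r)+L cos θ2 = 0.3639;  O2 = (-0.1819, 0.3151, 0.0466)
φ3=240.0°: virtual centre (-0.1106, -0.1916, -0.1773), radius l
|O₂|²−|O₁|² = -0.0021;  |O₃|²−|O₁|² = -0.0563
linear system: -1.1025x+0.6302y = -0.0021−0.0618z; -0.9599x+-0.3832y = -0.0563−-0.3859z
det = 1.0274;  x = 0.0353+-0.2137z,  y = 0.0584+-0.4718z
sphere 1 gives Az²+Bz+C=0 with A=1.2683, B=0.0562, C=-0.1348;  B²−4AC=0.6868;  roots -0.3489, 0.3046;  negative root z = -0.3489
x = 0.1098, y = 0.2231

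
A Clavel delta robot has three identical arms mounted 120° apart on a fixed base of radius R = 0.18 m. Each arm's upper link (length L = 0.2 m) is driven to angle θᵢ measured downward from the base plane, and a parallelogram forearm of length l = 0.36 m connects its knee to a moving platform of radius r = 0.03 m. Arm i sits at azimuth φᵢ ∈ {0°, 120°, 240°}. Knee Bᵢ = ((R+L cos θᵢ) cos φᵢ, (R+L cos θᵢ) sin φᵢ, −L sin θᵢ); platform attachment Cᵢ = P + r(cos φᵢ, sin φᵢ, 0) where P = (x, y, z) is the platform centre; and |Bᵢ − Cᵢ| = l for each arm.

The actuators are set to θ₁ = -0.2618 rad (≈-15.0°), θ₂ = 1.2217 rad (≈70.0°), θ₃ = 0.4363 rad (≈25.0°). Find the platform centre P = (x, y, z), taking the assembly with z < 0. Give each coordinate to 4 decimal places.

arm 1 at φ=0.0°: e+L cos θ1 = 0.3432;  S1 = (0.3432, 0.0000, 0.0518)
arm 2 at φ=120.0°: e+L cos θ2 = 0.2184;  S2 = (-0.1092, 0.1891, -0.1879)
arm 3 at φ=240.0°: e+L cos θ3 = 0.3313;  S3 = (-0.1656, -0.2869, -0.0845)
|S₂|²−|S₁|² = -0.0374;  |S₃|²−|S₁|² = -0.0036
plane₁₂: -0.9048x+0.3783y+-0.4794z = -0.0374
det = 0.9041;  x = 0.0253+-0.4183z,  y = -0.0386+0.2668z
into |P−S₁|² = l²: 1.2462z² + 0.1419z + -0.0244 = 0;  Δ = 0.1415;  z = -0.2079 or 0.0940 → z<0 root = -0.2079
x = 0.1122, y = -0.0940

(0.1122, -0.0940, -0.2079)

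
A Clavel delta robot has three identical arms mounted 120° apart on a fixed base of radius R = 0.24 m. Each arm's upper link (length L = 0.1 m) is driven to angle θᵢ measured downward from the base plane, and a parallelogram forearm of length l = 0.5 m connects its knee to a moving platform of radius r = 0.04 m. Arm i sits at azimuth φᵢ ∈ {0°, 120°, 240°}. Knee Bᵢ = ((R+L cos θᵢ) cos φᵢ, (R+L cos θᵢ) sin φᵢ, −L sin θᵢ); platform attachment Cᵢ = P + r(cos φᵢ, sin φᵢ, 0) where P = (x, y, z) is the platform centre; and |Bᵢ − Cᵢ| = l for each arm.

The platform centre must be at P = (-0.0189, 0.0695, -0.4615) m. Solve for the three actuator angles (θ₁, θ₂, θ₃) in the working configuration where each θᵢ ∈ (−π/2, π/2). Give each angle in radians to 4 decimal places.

φ1=0.0° → target in arm frame (-0.0189, 0.0695)
  A=0.2189, B=-0.4615, C=(l²−L²−A²−y'²−z²)/(2L)=-0.1286
  γ=atan2(-0.4615,0.2189)=-1.1279;  ψ=arccos(-0.2519)=1.8254;  θ1=γ+ψ≈0.6975
arm 2 (φ=120.0°): x'=0.0696, y'=-0.0184
  e−x'=0.1304;  (l²−L²−(e−x')²−y'²−z²)/2L = 0.0484
  √(A²+B²)=0.4796;  θ2 = -1.2955+1.4696 ≈ 0.1741
arm 3 (φ=240.0°): x'=-0.0507, y'=-0.0511
  A=0.2507, B=-0.4615, C=(l²−L²−A²−y'²−z²)/(2L)=-0.1923
  √(A²+B²)=0.5252;  θ3 = -1.0731+1.9457 ≈ 0.8726

θ₁ = 0.6975, θ₂ = 0.1741, θ₃ = 0.8726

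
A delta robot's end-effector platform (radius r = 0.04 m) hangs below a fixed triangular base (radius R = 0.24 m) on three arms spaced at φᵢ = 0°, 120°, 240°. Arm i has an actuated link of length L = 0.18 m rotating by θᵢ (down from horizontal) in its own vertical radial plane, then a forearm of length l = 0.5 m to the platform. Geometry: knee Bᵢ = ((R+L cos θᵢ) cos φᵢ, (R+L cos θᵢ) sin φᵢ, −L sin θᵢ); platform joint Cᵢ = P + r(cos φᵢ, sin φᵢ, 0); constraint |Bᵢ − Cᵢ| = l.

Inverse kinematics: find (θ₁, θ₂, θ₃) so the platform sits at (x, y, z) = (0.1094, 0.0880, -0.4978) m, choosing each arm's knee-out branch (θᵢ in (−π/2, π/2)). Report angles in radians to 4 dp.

θ₁ = 0.4362, θ₂ = 0.7856, θ₃ = 1.3091

φ1=0.0° → target in arm frame (0.1094, 0.0880)
  A=0.0906, B=-0.4978, C=(l²−L²−A²−y'²−z²)/(2L)=-0.1282
  γ=atan2(-0.4978,0.0906)=-1.3908;  ψ=arccos(-0.2534)=1.8270;  θ1=γ+ψ≈0.4362
rotate P by −φ2: (0.0215, -0.1387, -0.4978)
  e−x'=0.1785;  (l²−L²−(e−x')²−y'²−z²)/2L = -0.2259
  √(A²+B²)=0.5288;  θ2 = -1.2265+2.0121 ≈ 0.7856
arm 3 (φ=240.0°): x'=-0.1309, y'=0.0507
  e−x'=0.3309;  (l²−L²−(e−x')²−y'²−z²)/2L = -0.3952
  θ3 = atan2(B,A) + arccos(C/0.5978) = 1.3091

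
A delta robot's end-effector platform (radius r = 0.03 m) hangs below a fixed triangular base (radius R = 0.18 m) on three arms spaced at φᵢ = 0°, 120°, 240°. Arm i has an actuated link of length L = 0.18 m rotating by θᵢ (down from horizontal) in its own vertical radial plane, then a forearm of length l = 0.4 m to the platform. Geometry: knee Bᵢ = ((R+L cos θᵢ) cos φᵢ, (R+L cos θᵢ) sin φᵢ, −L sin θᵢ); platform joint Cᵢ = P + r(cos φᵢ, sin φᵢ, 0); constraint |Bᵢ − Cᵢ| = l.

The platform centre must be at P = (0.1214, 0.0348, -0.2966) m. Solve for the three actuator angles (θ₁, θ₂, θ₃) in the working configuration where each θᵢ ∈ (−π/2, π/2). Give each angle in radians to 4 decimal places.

rotate P by −φ1: (0.1214, 0.0348, -0.2966)
  A cos θ + B sin θ = C:  0.0286·cos θ + -0.2966·sin θ = 0.1044
  √(A²+B²)=0.2980;  θ1 = -1.4747+1.2127 ≈ -0.2620
arm 2 (φ=120.0°): x'=-0.0306, y'=-0.1225
  A=0.1806, B=-0.2966, C=(l²−L²−A²−y'²−z²)/(2L)=-0.0222
  √(A²+B²)=0.3472;  θ2 = -1.0240+1.6348 ≈ 0.6108
φ3=240.0° → target in arm frame (-0.0908, 0.0877)
  A=0.2408, B=-0.2966, C=(l²−L²−A²−y'²−z²)/(2L)=-0.0724
  √(A²+B²)=0.3821;  θ3 = -0.8888+1.7615 ≈ 0.8727

θ₁ = -0.2620, θ₂ = 0.6108, θ₃ = 0.8727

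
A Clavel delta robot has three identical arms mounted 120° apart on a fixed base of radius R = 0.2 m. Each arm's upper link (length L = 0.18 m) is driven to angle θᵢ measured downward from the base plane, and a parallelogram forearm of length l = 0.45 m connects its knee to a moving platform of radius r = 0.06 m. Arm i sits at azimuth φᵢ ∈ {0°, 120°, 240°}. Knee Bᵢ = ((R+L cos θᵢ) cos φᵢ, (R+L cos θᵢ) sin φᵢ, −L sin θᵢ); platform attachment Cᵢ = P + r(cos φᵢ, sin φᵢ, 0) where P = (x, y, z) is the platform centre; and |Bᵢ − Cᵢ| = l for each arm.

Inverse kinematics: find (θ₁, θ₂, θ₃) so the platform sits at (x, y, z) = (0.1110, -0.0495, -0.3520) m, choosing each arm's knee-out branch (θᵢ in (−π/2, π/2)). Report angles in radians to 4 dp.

rotate P by −φ1: (0.1110, -0.0495, -0.3520)
  A=0.0290, B=-0.3520, C=(l²−L²−A²−y'²−z²)/(2L)=0.1192
  √(A²+B²)=0.3532;  θ1 = -1.4886+1.2266 ≈ -0.2620
φ2=120.0° → target in arm frame (-0.0984, -0.0714)
  e−x'=0.2384;  (l²−L²−(e−x')²−y'²−z²)/2L = -0.0437
  √(A²+B²)=0.4251;  θ2 = -0.9755+1.6737 ≈ 0.6981
arm 3 (φ=240.0°): x'=-0.0126, y'=0.1209
  A=0.1526, B=-0.3520, C=(l²−L²−A²−y'²−z²)/(2L)=0.0230
  √(A²+B²)=0.3837;  θ3 = -1.1617+1.5108 ≈ 0.3491

θ₁ = -0.2620, θ₂ = 0.6981, θ₃ = 0.3491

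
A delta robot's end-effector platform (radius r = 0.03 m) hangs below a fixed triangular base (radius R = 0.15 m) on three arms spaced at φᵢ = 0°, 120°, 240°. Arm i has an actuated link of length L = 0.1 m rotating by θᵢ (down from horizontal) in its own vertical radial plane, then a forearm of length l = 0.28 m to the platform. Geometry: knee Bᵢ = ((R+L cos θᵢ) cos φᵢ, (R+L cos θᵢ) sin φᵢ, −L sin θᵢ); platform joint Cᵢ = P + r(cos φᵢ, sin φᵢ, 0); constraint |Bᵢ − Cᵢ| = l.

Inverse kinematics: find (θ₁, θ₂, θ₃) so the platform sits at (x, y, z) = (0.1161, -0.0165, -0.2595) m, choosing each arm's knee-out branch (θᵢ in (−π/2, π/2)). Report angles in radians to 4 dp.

φ1=0.0° → target in arm frame (0.1161, -0.0165)
  A=0.0039, B=-0.2595, C=(l²−L²−A²−y'²−z²)/(2L)=0.0039
  γ=atan2(-0.2595,0.0039)=-1.5558;  ψ=arccos(0.0149)=1.5559;  θ1=γ+ψ≈0.0001
rotate P by −φ2: (-0.0723, -0.0923, -0.2595)
  A=0.1923, B=-0.2595, C=(l²−L²−A²−y'²−z²)/(2L)=-0.2223
  θ2 = atan2(B,A) + arccos(C/0.3230) = 1.3967
rotate P by −φ3: (-0.0438, 0.1088, -0.2595)
  e−x'=0.1638;  (l²−L²−(e−x')²−y'²−z²)/2L = -0.1880
  √(A²+B²)=0.3069;  θ3 = -1.0078+2.2301 ≈ 1.2223

θ₁ = 0.0001, θ₂ = 1.3967, θ₃ = 1.2223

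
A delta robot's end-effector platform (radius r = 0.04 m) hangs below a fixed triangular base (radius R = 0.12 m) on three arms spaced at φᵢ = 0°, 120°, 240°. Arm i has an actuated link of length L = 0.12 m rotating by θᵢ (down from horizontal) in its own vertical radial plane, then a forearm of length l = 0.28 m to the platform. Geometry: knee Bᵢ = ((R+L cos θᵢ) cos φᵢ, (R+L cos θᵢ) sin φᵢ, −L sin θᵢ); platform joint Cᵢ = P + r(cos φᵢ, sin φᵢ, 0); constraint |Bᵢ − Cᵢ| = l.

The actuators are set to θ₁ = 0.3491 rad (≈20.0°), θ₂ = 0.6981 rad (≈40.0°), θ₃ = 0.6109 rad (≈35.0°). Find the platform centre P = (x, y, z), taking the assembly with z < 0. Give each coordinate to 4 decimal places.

(0.0362, -0.0095, -0.2730)

φ1=0.0°: virtual centre (0.1928, 0.0000, -0.0410), radius l
arm 2 at φ=120.0°: e+L cos θ2 = 0.1719;  S2 = (-0.0860, 0.1489, -0.0771)
arm 3 at φ=240.0°: e+L cos θ3 = 0.1783;  S3 = (-0.0891, -0.1544, -0.0688)
subtract pairs → two planes through P
linear system: -0.5575x+0.2978y = -0.0033−-0.0722z; -0.5638x+-0.3088y = -0.0023−-0.0556z
det = 0.3400;  x = 0.0051+-0.1142z,  y = -0.0017+0.0286z
into |P−S₁|² = l²: 1.0139z² + 0.1249z + -0.0415 = 0;  Δ = 0.1838;  z = -0.2730 or 0.1499 → z<0 root = -0.2730
x = 0.0362, y = -0.0095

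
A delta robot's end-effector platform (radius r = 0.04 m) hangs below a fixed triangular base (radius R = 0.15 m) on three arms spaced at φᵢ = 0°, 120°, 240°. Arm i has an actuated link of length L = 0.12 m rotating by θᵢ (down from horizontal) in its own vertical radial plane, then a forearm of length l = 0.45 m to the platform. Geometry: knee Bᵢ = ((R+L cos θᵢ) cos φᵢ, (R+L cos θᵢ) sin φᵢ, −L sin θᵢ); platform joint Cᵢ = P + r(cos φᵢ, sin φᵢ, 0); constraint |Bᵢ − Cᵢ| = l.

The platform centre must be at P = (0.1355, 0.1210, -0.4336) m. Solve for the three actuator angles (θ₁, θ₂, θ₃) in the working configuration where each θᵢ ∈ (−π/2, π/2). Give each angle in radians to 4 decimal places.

rotate P by −φ1: (0.1355, 0.1210, -0.4336)
  A cos θ + B sin θ = C:  -0.0255·cos θ + -0.4336·sin θ = -0.0633
  √(A²+B²)=0.4343;  θ1 = -1.6295+1.7171 ≈ 0.0876
arm 2 (φ=120.0°): x'=0.0370, y'=-0.1778
  e−x'=0.0730;  (l²−L²−(e−x')²−y'²−z²)/2L = -0.1536
  √(A²+B²)=0.4397;  θ2 = -1.4041+1.9276 ≈ 0.5235
φ3=240.0° → target in arm frame (-0.1725, 0.0568)
  A cos θ + B sin θ = C:  0.2825·cos θ + -0.4336·sin θ = -0.3457
  θ3 = atan2(B,A) + arccos(C/0.5175) = 1.3090

θ₁ = 0.0876, θ₂ = 0.5235, θ₃ = 1.3090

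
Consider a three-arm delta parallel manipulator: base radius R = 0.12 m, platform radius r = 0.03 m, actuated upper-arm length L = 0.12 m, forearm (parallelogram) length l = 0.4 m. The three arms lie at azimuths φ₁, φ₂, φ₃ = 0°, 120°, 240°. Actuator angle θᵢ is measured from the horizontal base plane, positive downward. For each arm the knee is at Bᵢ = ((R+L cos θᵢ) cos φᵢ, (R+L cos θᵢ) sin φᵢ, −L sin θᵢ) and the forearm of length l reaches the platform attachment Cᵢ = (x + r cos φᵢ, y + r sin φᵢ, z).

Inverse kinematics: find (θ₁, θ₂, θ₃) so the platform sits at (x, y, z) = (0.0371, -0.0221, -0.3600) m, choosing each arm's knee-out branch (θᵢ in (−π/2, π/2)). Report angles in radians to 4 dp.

rotate P by −φ1: (0.0371, -0.0221, -0.3600)
  e−x'=0.0529;  (l²−L²−(e−x')²−y'²−z²)/2L = 0.0530
  γ=atan2(-0.3600,0.0529)=-1.4249;  ψ=arccos(0.1456)=1.4247;  θ1=γ+ψ≈-0.0002
arm 2 (φ=120.0°): x'=-0.0377, y'=-0.0211
  e−x'=0.1277;  (l²−L²−(e−x')²−y'²−z²)/2L = -0.0031
  θ2 = atan2(B,A) + arccos(C/0.3820) = 0.3490
arm 3 (φ=240.0°): x'=0.0006, y'=0.0432
  A cos θ + B sin θ = C:  0.0894·cos θ + -0.3600·sin θ = 0.0256
  θ3 = atan2(B,A) + arccos(C/0.3709) = 0.1744

θ₁ = -0.0002, θ₂ = 0.3490, θ₃ = 0.1744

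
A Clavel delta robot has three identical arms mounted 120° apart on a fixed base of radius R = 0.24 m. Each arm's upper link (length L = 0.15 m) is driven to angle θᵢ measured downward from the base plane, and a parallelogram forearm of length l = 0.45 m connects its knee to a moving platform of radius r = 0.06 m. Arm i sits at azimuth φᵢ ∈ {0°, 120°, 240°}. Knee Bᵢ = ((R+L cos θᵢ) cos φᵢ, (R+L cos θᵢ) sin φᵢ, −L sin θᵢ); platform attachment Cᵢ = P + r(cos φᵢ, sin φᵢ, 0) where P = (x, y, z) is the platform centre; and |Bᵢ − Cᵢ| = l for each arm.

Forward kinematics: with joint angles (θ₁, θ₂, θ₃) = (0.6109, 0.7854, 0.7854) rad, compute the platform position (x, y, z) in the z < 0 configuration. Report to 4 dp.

(0.0266, 0.0000, -0.4413)

φ1=0.0°: virtual centre (0.3029, 0.0000, -0.0860), radius l
S2 = (0.2861·cos120.0°, 0.2861·sin120.0°, -0.1061) = (-0.1430, 0.2477, -0.1061)
S3 = (0.2861·cos240.0°, 0.2861·sin240.0°, -0.1061) = (-0.1430, -0.2477, -0.1061)
subtract pairs → two planes through P
linear system: -0.8918x+0.4955y = -0.0060−-0.0401z; -0.8918x+-0.4955y = -0.0060−-0.0401z
det = 0.8837;  x = 0.0068+-0.0449z,  y = 0.0000+0.0000z
quadratic in z: (1.0020)z²+(0.1987)z+(-0.1074)=0, √Δ=0.6856 → z ∈ {-0.4413, 0.2430}; z = -0.4413 (taking z<0)
x = 0.0266, y = 0.0000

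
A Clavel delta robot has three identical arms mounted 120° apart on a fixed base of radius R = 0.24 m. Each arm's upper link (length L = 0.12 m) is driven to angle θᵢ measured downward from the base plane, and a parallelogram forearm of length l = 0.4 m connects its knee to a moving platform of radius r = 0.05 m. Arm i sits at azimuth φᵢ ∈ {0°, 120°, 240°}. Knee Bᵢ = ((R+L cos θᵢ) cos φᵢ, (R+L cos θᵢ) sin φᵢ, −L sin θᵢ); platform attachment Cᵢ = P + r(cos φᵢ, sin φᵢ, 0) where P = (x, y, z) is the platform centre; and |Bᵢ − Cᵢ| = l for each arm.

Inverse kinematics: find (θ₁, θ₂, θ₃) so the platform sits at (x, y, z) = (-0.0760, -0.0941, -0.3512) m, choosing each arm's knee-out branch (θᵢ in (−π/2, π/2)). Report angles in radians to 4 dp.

θ₁ = 1.2215, θ₂ = 1.0475, θ₃ = -0.0002

φ1=0.0° → target in arm frame (-0.0760, -0.0941)
  e−x'=0.2660;  (l²−L²−(e−x')²−y'²−z²)/2L = -0.2390
  √(A²+B²)=0.4406;  θ1 = -0.9226+2.1441 ≈ 1.2215
rotate P by −φ2: (-0.0435, 0.1129, -0.3512)
  A cos θ + B sin θ = C:  0.2335·cos θ + -0.3512·sin θ = -0.1875
  √(A²+B²)=0.4217;  θ2 = -0.9841+2.0315 ≈ 1.0475
φ3=240.0° → target in arm frame (0.1195, -0.0188)
  e−x'=0.0705;  (l²−L²−(e−x')²−y'²−z²)/2L = 0.0706
  θ3 = atan2(B,A) + arccos(C/0.3582) = -0.0002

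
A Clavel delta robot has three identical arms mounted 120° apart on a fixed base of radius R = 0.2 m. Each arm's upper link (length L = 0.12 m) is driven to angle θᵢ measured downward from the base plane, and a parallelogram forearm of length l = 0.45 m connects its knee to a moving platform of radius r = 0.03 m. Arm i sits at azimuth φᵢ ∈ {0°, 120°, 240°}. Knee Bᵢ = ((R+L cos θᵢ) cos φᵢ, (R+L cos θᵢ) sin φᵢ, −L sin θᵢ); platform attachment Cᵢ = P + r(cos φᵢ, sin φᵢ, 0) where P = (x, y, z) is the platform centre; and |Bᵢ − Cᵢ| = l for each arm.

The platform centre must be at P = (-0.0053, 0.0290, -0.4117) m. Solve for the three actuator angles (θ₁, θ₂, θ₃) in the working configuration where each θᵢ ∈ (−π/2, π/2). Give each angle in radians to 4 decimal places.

θ₁ = 0.5236, θ₂ = 0.3492, θ₃ = 0.6106

arm 1 (φ=0.0°): x'=-0.0053, y'=0.0290
  A cos θ + B sin θ = C:  0.1753·cos θ + -0.4117·sin θ = -0.0540
  √(A²+B²)=0.4475;  θ1 = -1.1683+1.6918 ≈ 0.5236
arm 2 (φ=120.0°): x'=0.0278, y'=-0.0099
  e−x'=0.1422;  (l²−L²−(e−x')²−y'²−z²)/2L = -0.0072
  θ2 = atan2(B,A) + arccos(C/0.4356) = 0.3492
φ3=240.0° → target in arm frame (-0.0225, -0.0191)
  A=0.1925, B=-0.4117, C=(l²−L²−A²−y'²−z²)/(2L)=-0.0783
  θ3 = atan2(B,A) + arccos(C/0.4545) = 0.6106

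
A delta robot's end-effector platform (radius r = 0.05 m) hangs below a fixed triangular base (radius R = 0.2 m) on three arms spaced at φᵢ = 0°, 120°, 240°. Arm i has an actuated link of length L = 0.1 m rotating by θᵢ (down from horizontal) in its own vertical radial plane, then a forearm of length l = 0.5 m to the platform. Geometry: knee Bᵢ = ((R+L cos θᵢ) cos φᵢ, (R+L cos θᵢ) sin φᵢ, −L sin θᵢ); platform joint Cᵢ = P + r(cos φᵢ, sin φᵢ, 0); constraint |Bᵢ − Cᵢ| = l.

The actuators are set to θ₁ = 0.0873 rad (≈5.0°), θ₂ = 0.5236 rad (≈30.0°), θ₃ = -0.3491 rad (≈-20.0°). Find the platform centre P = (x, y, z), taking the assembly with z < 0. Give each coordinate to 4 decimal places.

(0.0036, -0.0906, -0.4345)

φ1=0.0°: virtual centre (0.2496, 0.0000, -0.0087), radius l
arm 2 at φ=120.0°: e+L cos θ2 = 0.2366;  S2 = (-0.1183, 0.2049, -0.0500)
S3 = (0.2440·cos240.0°, 0.2440·sin240.0°, 0.0342) = (-0.1220, -0.2113, 0.0342)
subtract pairs → two planes through P
plane₁₂: -0.7358x+0.4098y+-0.0826z = -0.0039
Cramer: x(z) = 0.0038+0.0005z;  y(z) = -0.0027+0.2023z
sphere 1 gives Az²+Bz+C=0 with A=1.0409, B=0.0161, C=-0.1895;  B²−4AC=0.7893;  roots -0.4345, 0.4190;  negative root z = -0.4345
x = 0.0036, y = -0.0906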